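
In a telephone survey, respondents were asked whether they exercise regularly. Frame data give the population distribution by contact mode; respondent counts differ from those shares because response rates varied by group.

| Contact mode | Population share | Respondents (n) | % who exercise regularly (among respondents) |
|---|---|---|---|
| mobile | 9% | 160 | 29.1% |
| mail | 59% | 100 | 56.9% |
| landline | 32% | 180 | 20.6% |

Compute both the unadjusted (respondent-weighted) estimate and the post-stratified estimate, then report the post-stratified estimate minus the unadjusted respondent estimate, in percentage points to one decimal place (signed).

+10.8 percentage points

Unadjusted (pooled respondent) estimate weights by respondent counts:
  (160/440)×29.1 + (100/440)×56.9 + (180/440)×20.6 = 31.9409%
Post-stratified estimate weights by population shares:
  0.09×29.1 + 0.59×56.9 + 0.32×20.6 = 42.782%
Difference = 42.782 − 31.9409 = 10.8411 pp.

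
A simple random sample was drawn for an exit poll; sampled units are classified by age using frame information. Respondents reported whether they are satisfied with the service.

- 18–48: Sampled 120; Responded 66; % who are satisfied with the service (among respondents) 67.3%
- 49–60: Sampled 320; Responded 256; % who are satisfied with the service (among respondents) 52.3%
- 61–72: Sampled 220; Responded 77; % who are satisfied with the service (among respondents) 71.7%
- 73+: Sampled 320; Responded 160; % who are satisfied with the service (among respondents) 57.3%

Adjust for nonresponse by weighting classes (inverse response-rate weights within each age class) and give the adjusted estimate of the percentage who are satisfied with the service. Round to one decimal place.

60.1%

Class response rates: 18–48 66/120 = 55%, 49–60 256/320 = 80%, 61–72 77/220 = 35%, 73+ 160/320 = 50%.
Each respondent's weight = sampled/responded in their class; summing within a class gives n_sampled, so:
  18–48: 120 × 67.3 = 8076
  49–60: 320 × 52.3 = 16,736
  61–72: 220 × 71.7 = 15,774
  73+: 320 × 57.3 = 18,336
Adjusted estimate = 58,922 / 980 = 60.1245 → 60.1%.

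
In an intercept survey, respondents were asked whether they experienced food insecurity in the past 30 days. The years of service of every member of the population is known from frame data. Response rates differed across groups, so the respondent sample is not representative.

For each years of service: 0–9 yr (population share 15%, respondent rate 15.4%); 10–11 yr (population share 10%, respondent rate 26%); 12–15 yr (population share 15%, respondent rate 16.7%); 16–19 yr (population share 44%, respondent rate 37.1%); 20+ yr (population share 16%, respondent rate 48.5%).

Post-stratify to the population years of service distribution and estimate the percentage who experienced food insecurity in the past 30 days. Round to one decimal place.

31.5%

Each cell contributes population-share × respondent value:
  0–9 yr: 0.15 × 15.4 = 2.31
  10–11 yr: 0.1 × 26 = 2.6
  12–15 yr: 0.15 × 16.7 = 2.505
  16–19 yr: 0.44 × 37.1 = 16.324
  20+ yr: 0.16 × 48.5 = 7.76
Post-stratified estimate = 31.499 → 31.5%.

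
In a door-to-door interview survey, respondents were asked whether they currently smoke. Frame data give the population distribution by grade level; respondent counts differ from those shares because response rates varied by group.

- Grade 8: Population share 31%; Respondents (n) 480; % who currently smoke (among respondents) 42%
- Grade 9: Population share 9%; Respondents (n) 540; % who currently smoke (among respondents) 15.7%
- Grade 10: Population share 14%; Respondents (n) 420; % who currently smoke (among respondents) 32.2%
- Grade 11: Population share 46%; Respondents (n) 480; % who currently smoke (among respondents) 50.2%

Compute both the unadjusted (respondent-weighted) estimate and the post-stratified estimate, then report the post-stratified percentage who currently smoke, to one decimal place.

42.0%

Without adjustment, the pooled respondent share is:
  (480/1920)×42 + (540/1920)×15.7 + (420/1920)×32.2 + (480/1920)×50.2 = 34.5094%
Reweighting by population grade level shares:
  0.31×42 + 0.09×15.7 + 0.14×32.2 + 0.46×50.2 = 42.033%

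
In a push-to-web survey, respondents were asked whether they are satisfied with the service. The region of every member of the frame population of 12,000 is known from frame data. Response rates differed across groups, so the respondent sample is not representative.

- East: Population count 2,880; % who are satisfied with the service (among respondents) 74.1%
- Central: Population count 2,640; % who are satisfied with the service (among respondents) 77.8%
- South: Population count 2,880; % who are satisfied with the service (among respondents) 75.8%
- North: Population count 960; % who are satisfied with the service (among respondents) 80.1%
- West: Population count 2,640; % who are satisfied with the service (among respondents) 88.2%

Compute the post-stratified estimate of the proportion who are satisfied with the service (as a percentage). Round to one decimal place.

Post-stratification weights by population share, not respondent share:
  East: (2,880/12,000) × 74.1 = 17.784
  Central: (2,640/12,000) × 77.8 = 17.116
  South: (2,880/12,000) × 75.8 = 18.192
  North: (960/12,000) × 80.1 = 6.408
  West: (2,640/12,000) × 88.2 = 19.404
Post-stratified estimate = 78.904 → 78.9%.

78.9%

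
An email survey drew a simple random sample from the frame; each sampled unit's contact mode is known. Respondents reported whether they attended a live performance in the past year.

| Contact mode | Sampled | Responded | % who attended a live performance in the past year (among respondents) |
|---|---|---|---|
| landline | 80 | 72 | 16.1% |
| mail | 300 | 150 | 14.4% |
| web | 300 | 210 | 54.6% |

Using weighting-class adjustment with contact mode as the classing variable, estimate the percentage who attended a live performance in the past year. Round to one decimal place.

32.3%

Class response rates: landline 72/80 = 90%, mail 150/300 = 50%, web 210/300 = 70%.
With weight = n_sampled/n_responded per class, the weighted class total is n_sampled:
  landline: 80 × 16.1 = 1288
  mail: 300 × 14.4 = 4320
  web: 300 × 54.6 = 16,380
Adjusted estimate = 21,988 / 680 = 32.3353 → 32.3%.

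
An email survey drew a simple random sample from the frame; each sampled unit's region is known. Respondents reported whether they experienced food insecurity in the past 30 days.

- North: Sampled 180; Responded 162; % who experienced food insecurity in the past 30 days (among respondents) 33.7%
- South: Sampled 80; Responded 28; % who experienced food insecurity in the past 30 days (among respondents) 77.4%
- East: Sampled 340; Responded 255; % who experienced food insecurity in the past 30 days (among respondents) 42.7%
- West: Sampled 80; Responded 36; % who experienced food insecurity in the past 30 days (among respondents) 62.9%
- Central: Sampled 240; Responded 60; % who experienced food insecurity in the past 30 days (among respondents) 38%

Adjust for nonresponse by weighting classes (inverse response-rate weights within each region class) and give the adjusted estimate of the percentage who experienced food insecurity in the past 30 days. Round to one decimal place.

44.5%

Class response rates: North 162/180 = 90%, South 28/80 = 35%, East 255/340 = 75%, West 36/80 = 45%, Central 60/240 = 25%.
With weight = n_sampled/n_responded per class, the weighted class total is n_sampled:
  North: 180 × 33.7 = 6066
  South: 80 × 77.4 = 6192
  East: 340 × 42.7 = 14518
  West: 80 × 62.9 = 5032
  Central: 240 × 38 = 9120
Adjusted estimate = 40,928 / 920 = 44.487 → 44.5%.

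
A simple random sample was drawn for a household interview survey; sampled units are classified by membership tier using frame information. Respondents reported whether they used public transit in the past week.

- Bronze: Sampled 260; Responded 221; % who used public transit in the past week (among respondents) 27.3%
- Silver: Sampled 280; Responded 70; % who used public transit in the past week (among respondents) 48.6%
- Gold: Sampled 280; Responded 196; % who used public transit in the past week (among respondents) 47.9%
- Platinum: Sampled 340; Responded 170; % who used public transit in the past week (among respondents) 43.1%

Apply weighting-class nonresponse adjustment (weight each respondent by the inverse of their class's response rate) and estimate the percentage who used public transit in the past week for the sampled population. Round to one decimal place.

Class response rates: Bronze 221/260 = 85%, Silver 70/280 = 25%, Gold 196/280 = 70%, Platinum 170/340 = 50%.
Inverse-response-rate weighting restores each class to its sampled count, so class totals weight by n_sampled:
  Bronze: 260 × 27.3 = 7098
  Silver: 280 × 48.6 = 13,608
  Gold: 280 × 47.9 = 13,412
  Platinum: 340 × 43.1 = 14,654
Adjusted estimate = 48,772 / 1,160 = 42.0448 → 42.0%.

42.0%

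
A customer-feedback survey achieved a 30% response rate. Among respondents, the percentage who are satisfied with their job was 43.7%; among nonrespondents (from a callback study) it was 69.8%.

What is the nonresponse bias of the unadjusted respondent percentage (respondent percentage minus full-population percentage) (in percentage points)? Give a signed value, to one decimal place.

-18.3 percentage points

Nonresponse fraction = 1 − 0.3 = 0.7.
Bias = (nonresponse fraction) × (respondent percentage − nonrespondent percentage)
     = 0.7 × (43.7 − 69.8) = 0.7 × -26.1 = -18.27.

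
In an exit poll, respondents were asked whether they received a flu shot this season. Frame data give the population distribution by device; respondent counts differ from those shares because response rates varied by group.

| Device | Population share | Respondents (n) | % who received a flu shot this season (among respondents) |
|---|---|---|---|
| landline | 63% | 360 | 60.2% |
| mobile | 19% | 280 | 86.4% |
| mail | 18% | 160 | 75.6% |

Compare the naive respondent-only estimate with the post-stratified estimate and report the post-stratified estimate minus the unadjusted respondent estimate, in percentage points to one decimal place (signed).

Without adjustment, the pooled respondent share is:
  (360/800)×60.2 + (280/800)×86.4 + (160/800)×75.6 = 72.45%
Reweighting by population device shares:
  0.63×60.2 + 0.19×86.4 + 0.18×75.6 = 67.95%
Difference = 67.95 − 72.45 = -4.5 pp.

-4.5 percentage points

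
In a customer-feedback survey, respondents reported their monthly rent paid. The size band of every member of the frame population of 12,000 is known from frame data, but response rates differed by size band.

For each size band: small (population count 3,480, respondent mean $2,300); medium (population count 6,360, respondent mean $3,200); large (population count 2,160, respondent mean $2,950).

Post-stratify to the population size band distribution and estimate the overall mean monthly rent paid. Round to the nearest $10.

$2,890

Reweight to the known size band distribution:
  small: (3,480/12,000) × 2300 = 667
  medium: (6,360/12,000) × 3200 = 1696
  large: (2,160/12,000) × 2950 = 531
Post-stratified estimate = 2894 → $2,890.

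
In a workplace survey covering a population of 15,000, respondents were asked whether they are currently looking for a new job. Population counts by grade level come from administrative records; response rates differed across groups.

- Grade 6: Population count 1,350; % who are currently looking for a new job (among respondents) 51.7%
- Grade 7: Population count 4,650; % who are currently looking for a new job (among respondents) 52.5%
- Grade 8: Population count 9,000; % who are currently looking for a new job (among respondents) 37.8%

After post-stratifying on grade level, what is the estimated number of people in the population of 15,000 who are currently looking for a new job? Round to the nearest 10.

6,540

Apply each group's respondent rate to its population count:
  Grade 6: 1,350 × 51.7% = 697.95
  Grade 7: 4,650 × 52.5% = 2441.25
  Grade 8: 9,000 × 37.8% = 3402
Estimated total = 6541.2 → 6,540.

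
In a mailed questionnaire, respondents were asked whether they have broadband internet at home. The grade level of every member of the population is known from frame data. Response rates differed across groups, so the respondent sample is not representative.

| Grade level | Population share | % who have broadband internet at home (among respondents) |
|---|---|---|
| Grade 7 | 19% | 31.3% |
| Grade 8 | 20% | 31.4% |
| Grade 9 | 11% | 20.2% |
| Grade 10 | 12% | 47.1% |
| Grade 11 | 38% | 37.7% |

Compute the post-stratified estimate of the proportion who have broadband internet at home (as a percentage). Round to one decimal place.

34.4%

Reweight to the known grade level distribution:
  Grade 7: 0.19 × 31.3 = 5.947
  Grade 8: 0.2 × 31.4 = 6.28
  Grade 9: 0.11 × 20.2 = 2.222
  Grade 10: 0.12 × 47.1 = 5.652
  Grade 11: 0.38 × 37.7 = 14.326
Post-stratified estimate = 34.427 → 34.4%.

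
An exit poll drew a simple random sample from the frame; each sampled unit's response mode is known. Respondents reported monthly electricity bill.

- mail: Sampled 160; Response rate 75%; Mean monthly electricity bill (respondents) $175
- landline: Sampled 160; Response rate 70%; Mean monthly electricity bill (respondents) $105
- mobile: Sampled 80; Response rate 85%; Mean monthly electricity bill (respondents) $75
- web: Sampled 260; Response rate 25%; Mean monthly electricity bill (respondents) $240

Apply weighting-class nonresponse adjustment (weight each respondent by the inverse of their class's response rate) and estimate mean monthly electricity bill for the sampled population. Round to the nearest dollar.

Weighting each respondent by the inverse class response rate inflates each class back to its sampled size, so the class weight is n_sampled:
  mail: 160 × 175 = 28,000
  landline: 160 × 105 = 16,800
  mobile: 80 × 75 = 6000
  web: 260 × 240 = 62,400
Adjusted estimate = 113,200 / 660 = 171.515 → $172.

$172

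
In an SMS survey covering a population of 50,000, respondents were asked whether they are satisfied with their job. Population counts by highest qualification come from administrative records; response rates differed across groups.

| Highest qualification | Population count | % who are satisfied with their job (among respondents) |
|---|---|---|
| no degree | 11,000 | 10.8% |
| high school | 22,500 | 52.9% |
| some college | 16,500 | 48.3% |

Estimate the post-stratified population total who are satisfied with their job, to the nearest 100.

21,100

Estimated count per cell = population count × respondent percentage:
  no degree: 11,000 × 10.8% = 1188
  high school: 22,500 × 52.9% = 11902.5
  some college: 16,500 × 48.3% = 7969.5
Estimated total = 21,060 → 21,100.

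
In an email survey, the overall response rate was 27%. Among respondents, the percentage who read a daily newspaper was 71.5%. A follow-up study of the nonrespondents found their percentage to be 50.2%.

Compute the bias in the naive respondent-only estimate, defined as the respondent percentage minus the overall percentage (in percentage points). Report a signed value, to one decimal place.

+15.5 percentage points

Nonresponse fraction = 1 − 0.27 = 0.73.
Bias = (nonresponse fraction) × (respondent percentage − nonrespondent percentage)
     = 0.73 × (71.5 − 50.2) = 0.73 × 21.3 = 15.549.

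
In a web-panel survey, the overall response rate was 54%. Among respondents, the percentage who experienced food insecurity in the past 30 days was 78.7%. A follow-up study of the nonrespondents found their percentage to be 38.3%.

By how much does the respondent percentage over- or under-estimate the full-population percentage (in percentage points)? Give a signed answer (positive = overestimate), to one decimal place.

+18.6 percentage points

Nonresponse fraction = 1 − 0.54 = 0.46.
Bias = (nonresponse fraction) × (respondent percentage − nonrespondent percentage)
     = 0.46 × (78.7 − 38.3) = 0.46 × 40.4 = 18.584.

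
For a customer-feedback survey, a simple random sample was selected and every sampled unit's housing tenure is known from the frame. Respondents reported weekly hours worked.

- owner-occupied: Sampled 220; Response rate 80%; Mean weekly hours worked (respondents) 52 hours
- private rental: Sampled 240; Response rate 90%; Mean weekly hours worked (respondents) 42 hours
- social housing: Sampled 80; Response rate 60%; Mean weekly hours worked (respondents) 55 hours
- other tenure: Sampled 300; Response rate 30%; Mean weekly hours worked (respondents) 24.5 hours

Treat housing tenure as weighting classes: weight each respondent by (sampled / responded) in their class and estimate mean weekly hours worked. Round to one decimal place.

39.6

Weighting each respondent by the inverse class response rate inflates each class back to its sampled size, so the class weight is n_sampled:
  owner-occupied: 220 × 52 = 11,440
  private rental: 240 × 42 = 10,080
  social housing: 80 × 55 = 4400
  other tenure: 300 × 24.5 = 7350
Adjusted estimate = 33,270 / 840 = 39.6071 → 39.6.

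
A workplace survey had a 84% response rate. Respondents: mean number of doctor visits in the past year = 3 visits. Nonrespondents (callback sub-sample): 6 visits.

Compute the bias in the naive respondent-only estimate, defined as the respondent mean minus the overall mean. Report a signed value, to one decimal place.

-0.5

Nonresponse fraction = 1 − 0.84 = 0.16.
Bias = (nonresponse fraction) × (respondent mean − nonrespondent mean)
     = 0.16 × (3 − 6) = 0.16 × -3 = -0.48.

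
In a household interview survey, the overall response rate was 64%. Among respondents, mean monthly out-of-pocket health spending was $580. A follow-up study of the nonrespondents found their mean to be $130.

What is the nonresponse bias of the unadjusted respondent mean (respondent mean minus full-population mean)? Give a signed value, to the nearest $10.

Nonresponse fraction = 1 − 0.64 = 0.36.
Bias = (nonresponse fraction) × (respondent mean − nonrespondent mean)
     = 0.36 × (580 − 130) = 0.36 × 450 = 162.

+$160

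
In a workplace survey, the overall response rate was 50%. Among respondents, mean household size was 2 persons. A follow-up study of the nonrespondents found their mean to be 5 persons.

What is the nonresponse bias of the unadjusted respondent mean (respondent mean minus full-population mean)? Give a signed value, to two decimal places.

Nonresponse fraction = 1 − 0.5 = 0.5.
Bias = (nonresponse fraction) × (respondent mean − nonrespondent mean)
     = 0.5 × (2 − 5) = 0.5 × -3 = -1.5.

-1.50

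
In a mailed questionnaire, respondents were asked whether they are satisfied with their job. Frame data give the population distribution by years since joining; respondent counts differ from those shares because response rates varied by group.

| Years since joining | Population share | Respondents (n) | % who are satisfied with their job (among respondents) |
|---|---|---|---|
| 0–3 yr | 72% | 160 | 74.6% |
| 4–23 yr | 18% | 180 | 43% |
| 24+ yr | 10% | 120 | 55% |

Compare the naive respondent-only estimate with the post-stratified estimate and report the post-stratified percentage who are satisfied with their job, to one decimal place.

67.0%

Naive respondent-only estimate (weights = respondent counts):
  (160/460)×74.6 + (180/460)×43 + (120/460)×55 = 57.1217%
Post-stratifying to population shares instead:
  0.72×74.6 + 0.18×43 + 0.1×55 = 66.952%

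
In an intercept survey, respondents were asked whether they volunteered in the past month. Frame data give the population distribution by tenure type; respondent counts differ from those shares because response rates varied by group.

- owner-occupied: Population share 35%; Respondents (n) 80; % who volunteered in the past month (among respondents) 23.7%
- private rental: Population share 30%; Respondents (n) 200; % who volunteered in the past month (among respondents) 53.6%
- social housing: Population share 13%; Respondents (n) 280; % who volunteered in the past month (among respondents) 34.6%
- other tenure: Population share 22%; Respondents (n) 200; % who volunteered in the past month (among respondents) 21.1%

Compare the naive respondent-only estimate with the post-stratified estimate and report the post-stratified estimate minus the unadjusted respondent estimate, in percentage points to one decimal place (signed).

Unadjusted (pooled respondent) estimate weights by respondent counts:
  (80/760)×23.7 + (200/760)×53.6 + (280/760)×34.6 + (200/760)×21.1 = 34.9%
Reweighting by population tenure type shares:
  0.35×23.7 + 0.3×53.6 + 0.13×34.6 + 0.22×21.1 = 33.515%
Difference = 33.515 − 34.9 = -1.385 pp.

-1.4 percentage points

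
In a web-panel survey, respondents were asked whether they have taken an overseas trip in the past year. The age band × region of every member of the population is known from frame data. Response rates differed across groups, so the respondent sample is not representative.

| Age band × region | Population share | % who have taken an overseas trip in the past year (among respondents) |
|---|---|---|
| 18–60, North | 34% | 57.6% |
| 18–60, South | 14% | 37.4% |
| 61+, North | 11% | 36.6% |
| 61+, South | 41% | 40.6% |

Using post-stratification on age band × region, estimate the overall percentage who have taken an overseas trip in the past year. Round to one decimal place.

45.5%

Post-stratification weights by population share, not respondent share:
  18–60, North: 0.34 × 57.6 = 19.584
  18–60, South: 0.14 × 37.4 = 5.236
  61+, North: 0.11 × 36.6 = 4.026
  61+, South: 0.41 × 40.6 = 16.646
Post-stratified estimate = 45.492 → 45.5%.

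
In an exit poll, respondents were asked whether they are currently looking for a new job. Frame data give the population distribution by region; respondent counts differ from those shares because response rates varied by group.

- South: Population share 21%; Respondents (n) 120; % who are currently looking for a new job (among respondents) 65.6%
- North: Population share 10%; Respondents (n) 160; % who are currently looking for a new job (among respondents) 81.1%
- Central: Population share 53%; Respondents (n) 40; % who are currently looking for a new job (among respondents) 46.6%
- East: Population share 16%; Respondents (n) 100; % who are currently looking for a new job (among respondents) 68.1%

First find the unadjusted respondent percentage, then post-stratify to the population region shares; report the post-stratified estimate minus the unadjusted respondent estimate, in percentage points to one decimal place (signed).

Without adjustment, the pooled respondent share is:
  (120/420)×65.6 + (160/420)×81.1 + (40/420)×46.6 + (100/420)×68.1 = 70.2905%
Post-stratified estimate weights by population shares:
  0.21×65.6 + 0.1×81.1 + 0.53×46.6 + 0.16×68.1 = 57.48%
Difference = 57.48 − 70.2905 = -12.8105 pp.

-12.8 percentage points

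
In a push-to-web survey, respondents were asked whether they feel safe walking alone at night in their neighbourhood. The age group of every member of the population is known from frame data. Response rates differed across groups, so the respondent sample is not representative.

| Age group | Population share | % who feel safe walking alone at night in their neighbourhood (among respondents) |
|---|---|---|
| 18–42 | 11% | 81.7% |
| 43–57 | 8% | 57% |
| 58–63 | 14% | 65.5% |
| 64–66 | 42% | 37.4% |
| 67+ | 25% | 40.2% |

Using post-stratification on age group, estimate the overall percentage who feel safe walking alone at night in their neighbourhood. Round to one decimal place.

Each cell contributes population-share × respondent value:
  18–42: 0.11 × 81.7 = 8.987
  43–57: 0.08 × 57 = 4.56
  58–63: 0.14 × 65.5 = 9.17
  64–66: 0.42 × 37.4 = 15.708
  67+: 0.25 × 40.2 = 10.05
Post-stratified estimate = 48.475 → 48.5%.

48.5%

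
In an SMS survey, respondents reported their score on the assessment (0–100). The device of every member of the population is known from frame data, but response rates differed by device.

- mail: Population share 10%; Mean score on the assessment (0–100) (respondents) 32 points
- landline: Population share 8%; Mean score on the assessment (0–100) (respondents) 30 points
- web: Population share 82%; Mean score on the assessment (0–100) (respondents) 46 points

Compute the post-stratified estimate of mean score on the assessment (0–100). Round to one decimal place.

43.3

Weight each group's respondent value by its population share:
  mail: 0.1 × 32 = 3.2
  landline: 0.08 × 30 = 2.4
  web: 0.82 × 46 = 37.72
Post-stratified estimate = 43.32 → 43.3.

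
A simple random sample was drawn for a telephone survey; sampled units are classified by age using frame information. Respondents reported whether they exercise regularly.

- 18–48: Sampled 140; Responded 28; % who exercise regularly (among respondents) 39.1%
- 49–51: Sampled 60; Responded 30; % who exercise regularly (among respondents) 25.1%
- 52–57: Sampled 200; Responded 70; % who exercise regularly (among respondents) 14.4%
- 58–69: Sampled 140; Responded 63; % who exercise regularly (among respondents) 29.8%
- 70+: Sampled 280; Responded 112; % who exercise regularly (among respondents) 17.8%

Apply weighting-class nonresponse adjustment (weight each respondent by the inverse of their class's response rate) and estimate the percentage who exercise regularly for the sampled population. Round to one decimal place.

Class response rates: 18–48 28/140 = 20%, 49–51 30/60 = 50%, 52–57 70/200 = 35%, 58–69 63/140 = 45%, 70+ 112/280 = 40%.
Inverse-response-rate weighting restores each class to its sampled count, so class totals weight by n_sampled:
  18–48: 140 × 39.1 = 5474
  49–51: 60 × 25.1 = 1506
  52–57: 200 × 14.4 = 2880
  58–69: 140 × 29.8 = 4172
  70+: 280 × 17.8 = 4984
Adjusted estimate = 19,016 / 820 = 23.1902 → 23.2%.

23.2%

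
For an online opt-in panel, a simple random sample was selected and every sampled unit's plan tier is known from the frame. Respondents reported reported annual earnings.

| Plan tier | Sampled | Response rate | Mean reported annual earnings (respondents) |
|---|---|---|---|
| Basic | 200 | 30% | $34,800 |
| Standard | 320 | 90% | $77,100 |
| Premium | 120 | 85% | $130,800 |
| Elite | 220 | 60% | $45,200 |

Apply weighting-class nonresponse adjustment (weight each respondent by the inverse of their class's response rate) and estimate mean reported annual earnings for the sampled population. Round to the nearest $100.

Weighting each respondent by the inverse class response rate inflates each class back to its sampled size, so the class weight is n_sampled:
  Basic: 200 × 34,800 = 6,960,000
  Standard: 320 × 77,100 = 24,672,000
  Premium: 120 × 130,800 = 15,696,000
  Elite: 220 × 45,200 = 9,944,000
Adjusted estimate = 57,272,000 / 860 = 66595.3 → $66,600.

$66,600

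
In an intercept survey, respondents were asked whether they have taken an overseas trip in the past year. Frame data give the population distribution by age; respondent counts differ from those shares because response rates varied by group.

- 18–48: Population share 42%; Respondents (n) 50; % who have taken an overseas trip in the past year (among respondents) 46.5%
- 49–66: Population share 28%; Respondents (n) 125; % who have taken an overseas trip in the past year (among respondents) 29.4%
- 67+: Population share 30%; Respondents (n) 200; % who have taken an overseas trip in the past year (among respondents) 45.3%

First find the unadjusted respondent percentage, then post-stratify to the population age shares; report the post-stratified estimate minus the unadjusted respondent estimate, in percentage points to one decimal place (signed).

+1.2 percentage points

Naive respondent-only estimate (weights = respondent counts):
  (50/375)×46.5 + (125/375)×29.4 + (200/375)×45.3 = 40.16%
Post-stratifying to population shares instead:
  0.42×46.5 + 0.28×29.4 + 0.3×45.3 = 41.352%
Difference = 41.352 − 40.16 = 1.192 pp.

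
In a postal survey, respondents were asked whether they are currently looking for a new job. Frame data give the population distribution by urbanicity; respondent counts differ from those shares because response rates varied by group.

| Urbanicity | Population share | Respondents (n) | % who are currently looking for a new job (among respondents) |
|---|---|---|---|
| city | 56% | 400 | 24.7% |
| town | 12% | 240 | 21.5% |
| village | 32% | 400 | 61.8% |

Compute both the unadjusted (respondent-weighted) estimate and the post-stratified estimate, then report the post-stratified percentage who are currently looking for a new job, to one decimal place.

36.2%

Naive respondent-only estimate (weights = respondent counts):
  (400/1040)×24.7 + (240/1040)×21.5 + (400/1040)×61.8 = 38.2308%
Post-stratifying to population shares instead:
  0.56×24.7 + 0.12×21.5 + 0.32×61.8 = 36.188%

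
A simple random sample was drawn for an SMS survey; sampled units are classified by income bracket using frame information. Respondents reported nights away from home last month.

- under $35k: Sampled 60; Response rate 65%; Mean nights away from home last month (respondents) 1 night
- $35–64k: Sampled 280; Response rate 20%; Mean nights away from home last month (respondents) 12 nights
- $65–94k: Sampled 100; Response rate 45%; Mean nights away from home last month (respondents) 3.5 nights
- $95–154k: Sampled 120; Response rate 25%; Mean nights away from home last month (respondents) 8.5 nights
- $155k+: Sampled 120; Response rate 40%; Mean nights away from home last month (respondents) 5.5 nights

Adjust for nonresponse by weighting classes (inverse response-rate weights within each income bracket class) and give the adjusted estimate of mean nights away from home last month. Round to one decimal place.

8.0

With weight = n_sampled/n_responded per class, the weighted class total is n_sampled:
  under $35k: 60 × 1 = 60
  $35–64k: 280 × 12 = 3360
  $65–94k: 100 × 3.5 = 350
  $95–154k: 120 × 8.5 = 1020
  $155k+: 120 × 5.5 = 660
Adjusted estimate = 5450 / 680 = 8.01471 → 8.0.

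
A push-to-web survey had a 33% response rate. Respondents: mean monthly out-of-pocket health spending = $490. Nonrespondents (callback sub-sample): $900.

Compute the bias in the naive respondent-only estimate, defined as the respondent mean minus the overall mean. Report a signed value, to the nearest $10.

-$270

Nonresponse fraction = 1 − 0.33 = 0.67.
Bias = (nonresponse fraction) × (respondent mean − nonrespondent mean)
     = 0.67 × (490 − 900) = 0.67 × -410 = -274.7.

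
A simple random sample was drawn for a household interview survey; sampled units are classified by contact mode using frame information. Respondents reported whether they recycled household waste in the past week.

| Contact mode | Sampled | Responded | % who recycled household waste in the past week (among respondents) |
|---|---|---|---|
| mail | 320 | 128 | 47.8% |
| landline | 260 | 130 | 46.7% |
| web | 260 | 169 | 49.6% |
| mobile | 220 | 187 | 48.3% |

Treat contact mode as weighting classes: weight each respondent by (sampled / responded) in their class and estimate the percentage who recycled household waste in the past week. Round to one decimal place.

Response rates by class: mail 128/320 = 40%, landline 130/260 = 50%, web 169/260 = 65%, mobile 187/220 = 85%.
With weight = n_sampled/n_responded per class, the weighted class total is n_sampled:
  mail: 320 × 47.8 = 15,296
  landline: 260 × 46.7 = 12,142
  web: 260 × 49.6 = 12,896
  mobile: 220 × 48.3 = 10,626
Adjusted estimate = 50,960 / 1,060 = 48.0755 → 48.1%.

48.1%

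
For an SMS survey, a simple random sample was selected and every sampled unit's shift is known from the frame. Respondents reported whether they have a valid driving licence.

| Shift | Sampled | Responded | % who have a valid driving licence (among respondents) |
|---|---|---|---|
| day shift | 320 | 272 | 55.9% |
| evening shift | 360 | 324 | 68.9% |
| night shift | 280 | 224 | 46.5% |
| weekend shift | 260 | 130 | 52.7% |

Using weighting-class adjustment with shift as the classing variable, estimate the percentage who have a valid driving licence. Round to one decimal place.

Response rates by class: day shift 272/320 = 85%, evening shift 324/360 = 90%, night shift 224/280 = 80%, weekend shift 130/260 = 50%.
Each respondent's weight = sampled/responded in their class; summing within a class gives n_sampled, so:
  day shift: 320 × 55.9 = 17,888
  evening shift: 360 × 68.9 = 24804
  night shift: 280 × 46.5 = 13,020
  weekend shift: 260 × 52.7 = 13,702
Adjusted estimate = 69,414 / 1,220 = 56.8967 → 56.9%.

56.9%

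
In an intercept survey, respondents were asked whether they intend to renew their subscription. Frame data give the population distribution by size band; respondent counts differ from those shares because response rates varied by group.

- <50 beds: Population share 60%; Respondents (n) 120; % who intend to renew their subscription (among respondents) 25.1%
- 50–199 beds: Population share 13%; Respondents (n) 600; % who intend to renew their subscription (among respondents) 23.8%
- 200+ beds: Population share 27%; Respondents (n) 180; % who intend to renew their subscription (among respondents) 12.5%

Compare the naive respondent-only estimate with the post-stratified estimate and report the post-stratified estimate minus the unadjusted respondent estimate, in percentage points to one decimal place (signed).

-0.2 percentage points

Unadjusted (pooled respondent) estimate weights by respondent counts:
  (120/900)×25.1 + (600/900)×23.8 + (180/900)×12.5 = 21.7133%
Reweighting by population size band shares:
  0.6×25.1 + 0.13×23.8 + 0.27×12.5 = 21.529%
Difference = 21.529 − 21.7133 = -0.1843 pp.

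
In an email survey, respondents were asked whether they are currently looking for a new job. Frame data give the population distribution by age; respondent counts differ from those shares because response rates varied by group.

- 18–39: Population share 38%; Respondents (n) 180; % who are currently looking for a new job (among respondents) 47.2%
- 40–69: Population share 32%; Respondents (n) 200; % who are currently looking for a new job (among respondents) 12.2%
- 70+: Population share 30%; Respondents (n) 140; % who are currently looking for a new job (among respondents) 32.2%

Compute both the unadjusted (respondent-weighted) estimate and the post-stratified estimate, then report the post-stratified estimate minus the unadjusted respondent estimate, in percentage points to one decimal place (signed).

+1.8 percentage points

Unadjusted (pooled respondent) estimate weights by respondent counts:
  (180/520)×47.2 + (200/520)×12.2 + (140/520)×32.2 = 29.7%
Post-stratified estimate weights by population shares:
  0.38×47.2 + 0.32×12.2 + 0.3×32.2 = 31.5%
Difference = 31.5 − 29.7 = 1.8 pp.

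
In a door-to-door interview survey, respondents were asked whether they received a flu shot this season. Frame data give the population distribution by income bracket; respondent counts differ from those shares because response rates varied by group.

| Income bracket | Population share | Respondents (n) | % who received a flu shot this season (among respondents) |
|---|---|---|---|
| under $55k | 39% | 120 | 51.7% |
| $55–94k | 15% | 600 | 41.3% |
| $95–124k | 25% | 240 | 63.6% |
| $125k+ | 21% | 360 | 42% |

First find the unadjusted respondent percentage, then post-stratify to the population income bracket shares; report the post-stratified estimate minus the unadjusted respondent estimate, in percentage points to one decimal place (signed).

Naive respondent-only estimate (weights = respondent counts):
  (120/1320)×51.7 + (600/1320)×41.3 + (240/1320)×63.6 + (360/1320)×42 = 46.4909%
Reweighting by population income bracket shares:
  0.39×51.7 + 0.15×41.3 + 0.25×63.6 + 0.21×42 = 51.078%
Difference = 51.078 − 46.4909 = 4.5871 pp.

+4.6 percentage points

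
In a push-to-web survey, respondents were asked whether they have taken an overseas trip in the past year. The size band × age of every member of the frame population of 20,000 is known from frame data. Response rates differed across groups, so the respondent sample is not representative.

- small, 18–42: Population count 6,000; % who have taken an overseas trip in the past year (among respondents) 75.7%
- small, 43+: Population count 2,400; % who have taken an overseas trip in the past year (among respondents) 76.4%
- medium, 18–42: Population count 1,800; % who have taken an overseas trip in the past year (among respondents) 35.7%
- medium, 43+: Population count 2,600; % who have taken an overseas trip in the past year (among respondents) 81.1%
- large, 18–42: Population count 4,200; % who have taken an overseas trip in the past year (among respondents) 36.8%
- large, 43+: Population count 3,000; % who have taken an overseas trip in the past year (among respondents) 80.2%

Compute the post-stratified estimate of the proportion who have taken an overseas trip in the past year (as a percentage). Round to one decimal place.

Each cell contributes population-share × respondent value:
  small, 18–42: (6,000/20,000) × 75.7 = 22.71
  small, 43+: (2,400/20,000) × 76.4 = 9.168
  medium, 18–42: (1,800/20,000) × 35.7 = 3.213
  medium, 43+: (2,600/20,000) × 81.1 = 10.543
  large, 18–42: (4,200/20,000) × 36.8 = 7.728
  large, 43+: (3,000/20,000) × 80.2 = 12.03
Post-stratified estimate = 65.392 → 65.4%.

65.4%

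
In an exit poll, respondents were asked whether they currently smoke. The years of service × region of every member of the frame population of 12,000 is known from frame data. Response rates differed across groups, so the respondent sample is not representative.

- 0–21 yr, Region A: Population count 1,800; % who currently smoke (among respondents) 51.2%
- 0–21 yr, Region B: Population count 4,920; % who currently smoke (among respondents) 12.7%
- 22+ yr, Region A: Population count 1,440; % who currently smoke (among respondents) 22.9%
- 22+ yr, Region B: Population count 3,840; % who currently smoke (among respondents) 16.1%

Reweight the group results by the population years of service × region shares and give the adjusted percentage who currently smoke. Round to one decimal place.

Each cell contributes population-share × respondent value:
  0–21 yr, Region A: (1,800/12,000) × 51.2 = 7.68
  0–21 yr, Region B: (4,920/12,000) × 12.7 = 5.207
  22+ yr, Region A: (1,440/12,000) × 22.9 = 2.748
  22+ yr, Region B: (3,840/12,000) × 16.1 = 5.152
Post-stratified estimate = 20.787 → 20.8%.

20.8%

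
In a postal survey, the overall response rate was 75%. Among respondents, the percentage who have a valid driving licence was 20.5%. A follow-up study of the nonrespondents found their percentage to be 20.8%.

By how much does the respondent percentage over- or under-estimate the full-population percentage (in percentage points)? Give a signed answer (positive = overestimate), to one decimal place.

Nonresponse fraction = 1 − 0.75 = 0.25.
Bias = (nonresponse fraction) × (respondent percentage − nonrespondent percentage)
     = 0.25 × (20.5 − 20.8) = 0.25 × -0.3 = -0.075.

-0.1 percentage points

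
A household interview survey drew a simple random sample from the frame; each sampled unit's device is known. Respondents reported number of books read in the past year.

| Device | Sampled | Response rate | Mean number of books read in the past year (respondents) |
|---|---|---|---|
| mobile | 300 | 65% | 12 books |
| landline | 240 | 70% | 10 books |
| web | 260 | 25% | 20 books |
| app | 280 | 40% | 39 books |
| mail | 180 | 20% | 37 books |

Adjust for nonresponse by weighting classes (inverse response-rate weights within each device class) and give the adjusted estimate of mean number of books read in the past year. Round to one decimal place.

Weighting each respondent by the inverse class response rate inflates each class back to its sampled size, so the class weight is n_sampled:
  mobile: 300 × 12 = 3600
  landline: 240 × 10 = 2400
  web: 260 × 20 = 5200
  app: 280 × 39 = 10,920
  mail: 180 × 37 = 6660
Adjusted estimate = 28,780 / 1,260 = 22.8413 → 22.8.

22.8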